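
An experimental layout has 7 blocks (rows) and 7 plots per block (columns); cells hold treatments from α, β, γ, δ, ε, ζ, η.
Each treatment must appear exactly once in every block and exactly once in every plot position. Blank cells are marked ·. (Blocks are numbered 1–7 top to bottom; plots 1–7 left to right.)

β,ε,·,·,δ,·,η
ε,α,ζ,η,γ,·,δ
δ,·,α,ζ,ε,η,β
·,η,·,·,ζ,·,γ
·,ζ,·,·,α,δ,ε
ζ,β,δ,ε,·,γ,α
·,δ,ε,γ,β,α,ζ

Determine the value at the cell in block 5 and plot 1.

γ

Block 1, plot 3: block 1 has {β, δ, ε, η} and plot 3 has {α, δ, ε, ζ}, leaving only γ.
Block 1, plot 4: block 1 has {β, γ, δ, ε, η} and plot 4 has {γ, ε, ζ, η}, leaving only α.
Block 1, plot 6: block 1 has {α, β, γ, δ, ε, η} and plot 6 has {α, γ, δ, η}, leaving only ζ.
Block 2, plot 6: block 2 has {α, γ, δ, ε, ζ, η} and plot 6 has {α, γ, δ, ζ, η}, leaving only β.
Block 3, plot 2: block 3 has {α, β, δ, ε, ζ, η} and plot 2 has {α, β, δ, ε, ζ, η}, leaving only γ.
Block 4, plot 1: block 4 has {γ, ζ, η} and plot 1 has {β, δ, ε, ζ}, leaving only α.
Block 4, plot 3: block 4 has {α, γ, ζ, η} and plot 3 has {α, γ, δ, ε, ζ}, leaving only β.
Block 4, plot 4: block 4 has {α, β, γ, ζ, η} and plot 4 has {α, γ, ε, ζ, η}, leaving only δ.
Block 4, plot 6: block 4 has {α, β, γ, δ, ζ, η} and plot 6 has {α, β, γ, δ, ζ, η}, leaving only ε.
Block 5, plot 3: block 5 has {α, δ, ε, ζ} and plot 3 has {α, β, γ, δ, ε, ζ}, leaving only η.
Block 5 already has {α, δ, ε, ζ, η} and plot 1 already has {α, β, δ, ε, ζ}, so block 5, plot 1 must be γ.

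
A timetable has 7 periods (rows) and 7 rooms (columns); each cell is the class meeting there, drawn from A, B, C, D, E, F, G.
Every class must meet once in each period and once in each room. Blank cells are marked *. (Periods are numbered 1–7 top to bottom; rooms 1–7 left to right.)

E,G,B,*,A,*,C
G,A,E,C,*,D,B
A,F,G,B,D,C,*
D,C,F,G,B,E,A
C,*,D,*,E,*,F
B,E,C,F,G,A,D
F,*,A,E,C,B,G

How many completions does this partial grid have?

Period 1, room 4: eliminating its period and room leaves {D}.
Period 1, room 6: eliminating its period and room leaves {F}.
Period 2, room 5: eliminating its period and room leaves {F}.
Period 3, room 7: eliminating its period and room leaves {E}.
Period 5, room 2: eliminating its period and room leaves {B}.
Period 5, room 4: eliminating its period and room leaves {A}.
Period 5, room 6: eliminating its period and room leaves {G}.
Period 7, room 2: eliminating its period and room leaves {D}.
Only one assignment across all blanks avoids any period or room repeat, giving 1 completion.

1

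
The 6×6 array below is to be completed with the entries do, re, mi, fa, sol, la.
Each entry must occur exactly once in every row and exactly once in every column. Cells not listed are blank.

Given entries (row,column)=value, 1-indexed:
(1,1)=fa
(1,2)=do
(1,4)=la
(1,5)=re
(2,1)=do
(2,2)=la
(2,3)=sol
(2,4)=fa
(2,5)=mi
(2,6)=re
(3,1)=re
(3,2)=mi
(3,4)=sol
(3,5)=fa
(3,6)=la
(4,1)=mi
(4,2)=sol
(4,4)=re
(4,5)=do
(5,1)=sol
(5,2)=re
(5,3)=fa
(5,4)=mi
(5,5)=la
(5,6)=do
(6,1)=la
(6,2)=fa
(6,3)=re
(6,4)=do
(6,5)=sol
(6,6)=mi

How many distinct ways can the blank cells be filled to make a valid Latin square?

Row 1, column 3: eliminating its row and column leaves {mi}.
Row 1, column 6: eliminating its row and column leaves {sol}.
Row 3, column 3: eliminating its row and column leaves {do}.
Row 4, column 3: eliminating its row and column leaves {la}.
Row 4, column 6: eliminating its row and column leaves {fa}.
Only one assignment across all blanks avoids any row or column repeat, giving 1 completion.

1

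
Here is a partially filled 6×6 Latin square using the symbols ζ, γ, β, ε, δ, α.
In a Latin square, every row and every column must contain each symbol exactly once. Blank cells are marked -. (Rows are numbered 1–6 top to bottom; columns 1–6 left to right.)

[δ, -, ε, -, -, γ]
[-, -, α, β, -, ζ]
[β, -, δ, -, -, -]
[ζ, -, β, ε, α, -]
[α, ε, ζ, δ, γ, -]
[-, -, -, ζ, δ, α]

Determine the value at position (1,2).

Row 1, column 4: row 1 has {γ, ε, δ} and column 4 has {ζ, β, ε, δ}, leaving only α.
Row 2, column 5: row 2 has {ζ, β, α} and column 5 has {γ, δ, α}, leaving only ε.
Row 2, column 1: row 2 has {ζ, β, ε, α} and column 1 has {ζ, β, δ, α}, leaving only γ.
Row 2, column 2: row 2 has {ζ, γ, β, ε, α} and column 2 has {ε}, leaving only δ.
Row 3, column 4: row 3 has {β, δ} and column 4 has {ζ, β, ε, δ, α}, leaving only γ.
Row 3, column 5: row 3 has {γ, β, δ} and column 5 has {γ, ε, δ, α}, leaving only ζ.
Row 1, column 5: row 1 has {γ, ε, δ, α} and column 5 has {ζ, γ, ε, δ, α}, leaving only β.
Row 1 already has {γ, β, ε, δ, α} and column 2 already has {ε, δ}, so row 1, column 2 must be ζ.

ζ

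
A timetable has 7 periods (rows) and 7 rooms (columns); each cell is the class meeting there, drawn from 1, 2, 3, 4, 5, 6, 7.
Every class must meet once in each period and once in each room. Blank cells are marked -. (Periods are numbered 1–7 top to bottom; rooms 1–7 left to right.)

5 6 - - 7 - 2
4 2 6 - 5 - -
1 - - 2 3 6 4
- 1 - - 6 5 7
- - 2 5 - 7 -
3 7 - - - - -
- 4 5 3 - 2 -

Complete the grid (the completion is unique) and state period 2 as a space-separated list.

4 2 6 7 5 1 3

Period 3, room 2: period 3 has {1, 2, 3, 4, 6} and room 2 has {1, 2, 4, 6, 7}, leaving only 5.
Period 3, room 3: period 3 has {1, 2, 3, 4, 5, 6} and room 3 has {2, 5, 6}, leaving only 7.
Period 4, room 1: period 4 has {1, 5, 6, 7} and room 1 has {1, 3, 4, 5}, leaving only 2.
Period 4, room 4: period 4 has {1, 2, 5, 6, 7} and room 4 has {2, 3, 5}, leaving only 4.
Period 1, room 4: period 1 has {2, 5, 6, 7} and room 4 has {2, 3, 4, 5}, leaving only 1.
Period 2, room 4: period 2 has {2, 4, 5, 6} and room 4 has {1, 2, 3, 4, 5}, leaving only 7.
Period 4, room 3: period 4 has {1, 2, 4, 5, 6, 7} and room 3 has {2, 5, 6, 7}, leaving only 3.
Period 1, room 3: period 1 has {1, 2, 5, 6, 7} and room 3 has {2, 3, 5, 6, 7}, leaving only 4.
Period 1, room 6: period 1 has {1, 2, 4, 5, 6, 7} and room 6 has {2, 5, 6, 7}, leaving only 3.
Period 2, room 6: period 2 has {2, 4, 5, 6, 7} and room 6 has {2, 3, 5, 6, 7}, leaving only 1.
Period 2, room 7: period 2 has {1, 2, 4, 5, 6, 7} and room 7 has {2, 4, 7}, leaving only 3.
So period 2 reads: 4 2 6 7 5 1 3.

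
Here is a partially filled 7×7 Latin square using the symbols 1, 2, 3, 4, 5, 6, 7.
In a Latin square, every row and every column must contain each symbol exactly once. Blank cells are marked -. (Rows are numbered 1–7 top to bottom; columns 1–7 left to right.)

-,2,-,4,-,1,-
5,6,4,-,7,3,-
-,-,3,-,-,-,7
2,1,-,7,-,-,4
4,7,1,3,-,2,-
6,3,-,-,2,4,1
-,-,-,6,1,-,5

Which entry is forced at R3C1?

Row 3 already has {3, 7} and column 1 already has {2, 4, 5, 6}, so row 3, column 1 must be 1.

1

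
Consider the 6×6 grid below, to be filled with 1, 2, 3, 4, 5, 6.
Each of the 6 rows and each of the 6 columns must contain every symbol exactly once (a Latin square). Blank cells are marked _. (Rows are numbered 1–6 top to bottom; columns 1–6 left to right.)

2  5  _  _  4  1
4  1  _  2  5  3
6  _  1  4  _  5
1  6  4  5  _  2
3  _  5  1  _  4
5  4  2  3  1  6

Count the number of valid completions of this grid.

1

Row 1, column 3: eliminating its row and column leaves {3, 6}.
Row 1, column 4: eliminating its row and column leaves {6}.
Row 2, column 3: eliminating its row and column leaves {6}.
Row 3, column 2: eliminating its row and column leaves {2, 3}.
Row 3, column 5: eliminating its row and column leaves {2, 3}.
Row 4, column 5: eliminating its row and column leaves {3}.
Row 5, column 2: eliminating its row and column leaves {2}.
Row 5, column 5: eliminating its row and column leaves {2, 6}.
Only one assignment across all blanks avoids any row or column repeat, giving 1 completion.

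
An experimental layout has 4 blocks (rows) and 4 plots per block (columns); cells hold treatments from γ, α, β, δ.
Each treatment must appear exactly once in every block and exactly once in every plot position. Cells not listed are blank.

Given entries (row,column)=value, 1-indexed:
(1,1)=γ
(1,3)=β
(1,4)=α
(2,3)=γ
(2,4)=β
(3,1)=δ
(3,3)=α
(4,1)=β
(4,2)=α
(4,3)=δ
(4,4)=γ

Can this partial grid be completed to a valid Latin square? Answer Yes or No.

No

Block 3, plot 4: block 3 together with plot 4 already contain {γ, α, β, δ} — every symbol — so nothing can go there. The grid has no valid completion.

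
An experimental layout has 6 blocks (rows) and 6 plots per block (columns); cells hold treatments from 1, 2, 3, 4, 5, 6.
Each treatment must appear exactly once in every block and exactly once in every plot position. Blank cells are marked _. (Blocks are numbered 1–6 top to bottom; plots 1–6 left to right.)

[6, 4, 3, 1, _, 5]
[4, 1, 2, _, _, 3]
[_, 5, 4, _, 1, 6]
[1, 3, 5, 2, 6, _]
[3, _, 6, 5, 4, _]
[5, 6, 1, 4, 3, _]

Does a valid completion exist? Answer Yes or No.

No block or plot among the givens repeats a symbol, and propagating forced cells runs into no contradiction.
One valid completion exists (for instance, 6 4 3 1 2 5 / 4 1 2 6 5 3 / 2 5 4 3 1 6 / 1 3 5 2 6 4 / 3 2 6 5 4 1 / 5 6 1 4 3 2).

Yes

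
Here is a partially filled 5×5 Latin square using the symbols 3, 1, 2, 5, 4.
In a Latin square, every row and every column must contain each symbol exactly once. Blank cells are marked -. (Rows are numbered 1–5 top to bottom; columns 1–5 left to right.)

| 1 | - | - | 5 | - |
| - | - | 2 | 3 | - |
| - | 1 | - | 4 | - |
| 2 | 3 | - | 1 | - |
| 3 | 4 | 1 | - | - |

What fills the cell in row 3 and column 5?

Row 1, column 2: row 1 has {1, 5} and column 2 has {3, 1, 4}, leaving only 2.
Row 2, column 2: row 2 has {3, 2} and column 2 has {3, 1, 2, 4}, leaving only 5.
Row 2, column 1: row 2 has {3, 2, 5} and column 1 has {3, 1, 2}, leaving only 4.
Row 2, column 5: row 2 has {3, 2, 5, 4} and column 5 has {}, leaving only 1.
Row 3, column 1: row 3 has {1, 4} and column 1 has {3, 1, 2, 4}, leaving only 5.
Row 3, column 3: row 3 has {1, 5, 4} and column 3 has {1, 2}, leaving only 3.
Row 3 already has {3, 1, 5, 4} and column 5 already has {1}, so row 3, column 5 must be 2.

2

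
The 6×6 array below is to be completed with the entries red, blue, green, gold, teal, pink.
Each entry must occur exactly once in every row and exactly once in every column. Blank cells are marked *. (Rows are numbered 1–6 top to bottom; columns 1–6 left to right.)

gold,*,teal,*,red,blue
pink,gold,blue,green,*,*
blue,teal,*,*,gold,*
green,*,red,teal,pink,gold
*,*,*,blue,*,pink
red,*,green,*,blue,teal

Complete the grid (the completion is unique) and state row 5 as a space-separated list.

Row 5, column 1: row 5 has {blue, pink} and column 1 has {red, blue, green, gold, pink}, leaving only teal.
Row 5, column 3: row 5 has {blue, teal, pink} and column 3 has {red, blue, green, teal}, leaving only gold.
Row 5, column 5: row 5 has {blue, gold, teal, pink} and column 5 has {red, blue, gold, pink}, leaving only green.
Row 5, column 2: row 5 has {blue, green, gold, teal, pink} and column 2 has {gold, teal}, leaving only red.
So row 5 reads: teal red gold blue green pink.

teal red gold blue green pink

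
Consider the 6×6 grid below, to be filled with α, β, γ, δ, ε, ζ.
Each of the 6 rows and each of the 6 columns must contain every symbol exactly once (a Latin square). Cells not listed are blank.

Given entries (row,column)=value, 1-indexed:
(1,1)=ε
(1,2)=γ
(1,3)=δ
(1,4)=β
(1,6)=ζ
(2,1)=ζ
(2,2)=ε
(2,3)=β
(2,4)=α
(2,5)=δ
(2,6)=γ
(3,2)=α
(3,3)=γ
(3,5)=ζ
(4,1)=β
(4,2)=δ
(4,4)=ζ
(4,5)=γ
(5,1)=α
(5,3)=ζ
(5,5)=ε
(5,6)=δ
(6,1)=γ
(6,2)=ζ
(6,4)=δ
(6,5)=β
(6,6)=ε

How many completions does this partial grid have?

Row 1, column 5: eliminating its row and column leaves {α}.
Row 3, column 1: eliminating its row and column leaves {δ}.
Row 3, column 4: eliminating its row and column leaves {ε}.
Row 3, column 6: eliminating its row and column leaves {β}.
Row 4, column 3: eliminating its row and column leaves {α, ε}.
Row 4, column 6: eliminating its row and column leaves {α}.
Row 5, column 2: eliminating its row and column leaves {β}.
Row 5, column 4: eliminating its row and column leaves {γ}.
Row 6, column 3: eliminating its row and column leaves {α}.
Only one assignment across all blanks avoids any row or column repeat, giving 1 completion.

1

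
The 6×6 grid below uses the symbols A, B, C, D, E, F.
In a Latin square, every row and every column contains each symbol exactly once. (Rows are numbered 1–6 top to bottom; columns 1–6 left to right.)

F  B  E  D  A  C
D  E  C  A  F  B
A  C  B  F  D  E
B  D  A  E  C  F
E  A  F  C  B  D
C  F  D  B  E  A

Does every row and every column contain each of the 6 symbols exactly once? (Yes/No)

Each row is a permutation of the 6 symbols, and so is each column.

Yes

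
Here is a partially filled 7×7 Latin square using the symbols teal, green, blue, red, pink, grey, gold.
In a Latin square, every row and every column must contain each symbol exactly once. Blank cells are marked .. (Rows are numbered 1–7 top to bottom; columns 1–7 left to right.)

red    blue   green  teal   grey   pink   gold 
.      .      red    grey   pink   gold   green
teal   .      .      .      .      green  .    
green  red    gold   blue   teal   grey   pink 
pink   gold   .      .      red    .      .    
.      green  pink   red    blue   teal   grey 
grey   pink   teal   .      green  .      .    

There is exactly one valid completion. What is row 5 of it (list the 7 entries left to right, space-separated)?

pink gold grey green red blue teal

Row 5, column 4: row 5 has {red, pink, gold} and column 4 has {teal, blue, red, grey}, leaving only green.
Row 5, column 6: row 5 has {green, red, pink, gold} and column 6 has {teal, green, pink, grey, gold}, leaving only blue.
Row 5, column 3: row 5 has {green, blue, red, pink, gold} and column 3 has {teal, green, red, pink, gold}, leaving only grey.
Row 5, column 7: row 5 has {green, blue, red, pink, grey, gold} and column 7 has {green, pink, grey, gold}, leaving only teal.
So row 5 reads: pink gold grey green red blue teal.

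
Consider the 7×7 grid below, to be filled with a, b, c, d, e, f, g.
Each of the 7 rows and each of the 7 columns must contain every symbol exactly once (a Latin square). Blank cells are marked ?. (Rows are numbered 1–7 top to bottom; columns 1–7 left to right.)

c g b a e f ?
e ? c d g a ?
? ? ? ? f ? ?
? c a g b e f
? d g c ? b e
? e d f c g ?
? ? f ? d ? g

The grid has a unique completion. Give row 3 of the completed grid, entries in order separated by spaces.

Row 3, column 3: row 3 has {f} and column 3 has {a, b, c, d, f, g}, leaving only e.
Row 3, column 4: row 3 has {e, f} and column 4 has {a, c, d, f, g}, leaving only b.
Row 3, column 2: row 3 has {b, e, f} and column 2 has {c, d, e, g}, leaving only a.
Row 1, column 7: row 1 has {a, b, c, e, f, g} and column 7 has {e, f, g}, leaving only d.
Row 3, column 7: row 3 has {a, b, e, f} and column 7 has {d, e, f, g}, leaving only c.
Row 3, column 6: row 3 has {a, b, c, e, f} and column 6 has {a, b, e, f, g}, leaving only d.
Row 3, column 1: row 3 has {a, b, c, d, e, f} and column 1 has {c, e}, leaving only g.
So row 3 reads: g a e b f d c.

g a e b f d c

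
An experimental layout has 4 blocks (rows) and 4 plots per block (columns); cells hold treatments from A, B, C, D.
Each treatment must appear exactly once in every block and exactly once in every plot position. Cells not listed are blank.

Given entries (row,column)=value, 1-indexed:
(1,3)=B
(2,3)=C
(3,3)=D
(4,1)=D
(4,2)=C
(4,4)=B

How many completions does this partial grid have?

Block 1, plot 1: eliminating its block and plot leaves {A, C}.
Block 1, plot 2: eliminating its block and plot leaves {A, D}.
Block 1, plot 4: eliminating its block and plot leaves {A, C, D}.
Block 2, plot 1: eliminating its block and plot leaves {A, B}.
Block 2, plot 2: eliminating its block and plot leaves {A, B, D}.
Block 2, plot 4: eliminating its block and plot leaves {A, D}.
Block 3, plot 1: eliminating its block and plot leaves {A, B, C}.
Block 3, plot 2: eliminating its block and plot leaves {A, B}.
Block 3, plot 4: eliminating its block and plot leaves {A, C}.
Block 4, plot 3: eliminating its block and plot leaves {A}.
Enumerating the assignments across these blanks that avoid any block or plot repeat gives 4 completions.

4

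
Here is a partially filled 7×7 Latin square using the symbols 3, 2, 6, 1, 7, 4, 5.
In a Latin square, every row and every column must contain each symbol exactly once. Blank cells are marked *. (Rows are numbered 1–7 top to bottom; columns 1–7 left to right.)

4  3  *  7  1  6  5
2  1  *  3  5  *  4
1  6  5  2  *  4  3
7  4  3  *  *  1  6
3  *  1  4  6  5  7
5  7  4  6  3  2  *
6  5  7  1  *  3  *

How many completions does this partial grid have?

Row 1, column 3: eliminating its row and column leaves {2}.
Row 2, column 3: eliminating its row and column leaves {6}.
Row 2, column 6: eliminating its row and column leaves {7}.
Row 3, column 5: eliminating its row and column leaves {7}.
Row 4, column 4: eliminating its row and column leaves {5}.
Row 4, column 5: eliminating its row and column leaves {2}.
Row 5, column 2: eliminating its row and column leaves {2}.
Row 6, column 7: eliminating its row and column leaves {1}.
Row 7, column 5: eliminating its row and column leaves {2, 4}.
Row 7, column 7: eliminating its row and column leaves {2}.
Only one assignment across all blanks avoids any row or column repeat, giving 1 completion.

1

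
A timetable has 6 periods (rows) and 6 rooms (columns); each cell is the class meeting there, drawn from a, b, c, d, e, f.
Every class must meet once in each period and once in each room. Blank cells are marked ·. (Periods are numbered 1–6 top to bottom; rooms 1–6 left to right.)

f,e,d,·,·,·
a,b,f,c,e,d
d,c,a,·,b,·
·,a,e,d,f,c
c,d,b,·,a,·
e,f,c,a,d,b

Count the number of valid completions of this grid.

Period 1, room 4: eliminating its period and room leaves {b}.
Period 1, room 5: eliminating its period and room leaves {c}.
Period 1, room 6: eliminating its period and room leaves {a}.
Period 3, room 4: eliminating its period and room leaves {e, f}.
Period 3, room 6: eliminating its period and room leaves {e, f}.
Period 4, room 1: eliminating its period and room leaves {b}.
Period 5, room 4: eliminating its period and room leaves {e, f}.
Period 5, room 6: eliminating its period and room leaves {e, f}.
Enumerating the assignments across these blanks that avoid any period or room repeat gives 2 completions.

2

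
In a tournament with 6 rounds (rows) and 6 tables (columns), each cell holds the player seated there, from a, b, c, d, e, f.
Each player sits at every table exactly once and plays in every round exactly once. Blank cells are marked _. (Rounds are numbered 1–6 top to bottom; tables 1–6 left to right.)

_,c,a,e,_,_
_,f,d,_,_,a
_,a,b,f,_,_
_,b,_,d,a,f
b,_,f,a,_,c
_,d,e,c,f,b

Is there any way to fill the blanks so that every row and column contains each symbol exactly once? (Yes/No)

No round or table among the givens repeats a symbol, and propagating forced cells runs into no contradiction.
One valid completion exists (for instance, f c a e b d / c f d b e a / d a b f c e / e b c d a f / b e f a d c / a d e c f b).

Yes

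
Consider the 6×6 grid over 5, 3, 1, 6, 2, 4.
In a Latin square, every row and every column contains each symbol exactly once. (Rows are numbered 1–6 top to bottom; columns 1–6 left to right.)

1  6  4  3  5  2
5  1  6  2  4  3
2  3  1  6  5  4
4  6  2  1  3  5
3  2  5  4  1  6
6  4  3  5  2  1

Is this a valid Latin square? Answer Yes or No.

Every row is a permutation, but column 2 contains 6 twice (at rows 1 and 4).

No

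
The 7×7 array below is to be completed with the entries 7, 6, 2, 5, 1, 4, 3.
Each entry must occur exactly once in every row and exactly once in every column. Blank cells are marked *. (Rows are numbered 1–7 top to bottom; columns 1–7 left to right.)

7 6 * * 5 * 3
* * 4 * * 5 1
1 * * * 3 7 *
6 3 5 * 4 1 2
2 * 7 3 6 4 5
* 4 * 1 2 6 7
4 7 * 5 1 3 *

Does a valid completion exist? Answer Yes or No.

No row or column among the givens repeats a symbol, and propagating forced cells runs into no contradiction.
One valid completion exists (for instance, 7 6 1 4 5 2 3 / 3 2 4 6 7 5 1 / 1 5 6 2 3 7 4 / 6 3 5 7 4 1 2 / 2 1 7 3 6 4 5 / 5 4 3 1 2 6 7 / 4 7 2 5 1 3 6).

Yes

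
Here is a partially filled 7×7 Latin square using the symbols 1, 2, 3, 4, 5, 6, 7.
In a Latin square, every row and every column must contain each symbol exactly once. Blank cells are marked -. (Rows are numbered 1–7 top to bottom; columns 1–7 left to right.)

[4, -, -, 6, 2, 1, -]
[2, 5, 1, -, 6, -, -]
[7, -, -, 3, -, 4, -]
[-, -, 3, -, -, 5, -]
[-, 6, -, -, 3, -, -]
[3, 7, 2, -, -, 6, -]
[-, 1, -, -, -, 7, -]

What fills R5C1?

Row 1, column 2: row 1 has {1, 2, 4, 6} and column 2 has {1, 5, 6, 7}, leaving only 3.
Row 2, column 6: row 2 has {1, 2, 5, 6} and column 6 has {1, 4, 5, 6, 7}, leaving only 3.
Row 3, column 2: row 3 has {3, 4, 7} and column 2 has {1, 3, 5, 6, 7}, leaving only 2.
Row 4, column 2: row 4 has {3, 5} and column 2 has {1, 2, 3, 5, 6, 7}, leaving only 4.
Row 5, column 6: row 5 has {3, 6} and column 6 has {1, 3, 4, 5, 6, 7}, leaving only 2.
Row 5, column 1 is narrowed to {1, 5}.
If it were 5, propagating the remaining blanks reaches a contradiction.
So row 5, column 1 must be 1.

1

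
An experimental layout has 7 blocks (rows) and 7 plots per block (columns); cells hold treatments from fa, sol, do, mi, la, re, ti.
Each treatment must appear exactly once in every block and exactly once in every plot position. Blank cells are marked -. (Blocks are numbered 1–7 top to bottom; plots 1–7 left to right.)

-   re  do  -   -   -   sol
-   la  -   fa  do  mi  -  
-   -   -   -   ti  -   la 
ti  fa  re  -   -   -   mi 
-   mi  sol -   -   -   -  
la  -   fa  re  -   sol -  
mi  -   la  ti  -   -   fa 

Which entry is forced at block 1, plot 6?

Block 1, plot 1: block 1 has {sol, do, re} and plot 1 has {mi, la, ti}, leaving only fa.
Block 2, plot 3: block 2 has {fa, do, mi, la} and plot 3 has {fa, sol, do, la, re}, leaving only ti.
Block 2, plot 7: block 2 has {fa, do, mi, la, ti} and plot 7 has {fa, sol, mi, la}, leaving only re.
Block 2, plot 1: block 2 has {fa, do, mi, la, re, ti} and plot 1 has {fa, mi, la, ti}, leaving only sol.
Block 3, plot 3: block 3 has {la, ti} and plot 3 has {fa, sol, do, la, re, ti}, leaving only mi.
Block 6, plot 5: block 6 has {fa, sol, la, re} and plot 5 has {do, ti}, leaving only mi.
Block 1, plot 5: block 1 has {fa, sol, do, re} and plot 5 has {do, mi, ti}, leaving only la.
Block 1 already has {fa, sol, do, la, re} and plot 6 already has {sol, mi}, so block 1, plot 6 must be ti.

ti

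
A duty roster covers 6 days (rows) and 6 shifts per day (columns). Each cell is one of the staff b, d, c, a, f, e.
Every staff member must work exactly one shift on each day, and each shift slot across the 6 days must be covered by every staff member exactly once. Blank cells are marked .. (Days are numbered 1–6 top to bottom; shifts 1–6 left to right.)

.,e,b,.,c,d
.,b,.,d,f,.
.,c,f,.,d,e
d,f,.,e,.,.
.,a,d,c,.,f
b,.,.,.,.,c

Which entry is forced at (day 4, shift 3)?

c

Day 2, shift 6: day 2 has {b, d, f} and shift 6 has {d, c, f, e}, leaving only a.
Day 3, shift 1: day 3 has {d, c, f, e} and shift 1 has {b, d}, leaving only a.
Day 1, shift 1: day 1 has {b, d, c, e} and shift 1 has {b, d, a}, leaving only f.
Day 1, shift 4: day 1 has {b, d, c, f, e} and shift 4 has {d, c, e}, leaving only a.
Day 3, shift 4: day 3 has {d, c, a, f, e} and shift 4 has {d, c, a, e}, leaving only b.
Day 4, shift 6: day 4 has {d, f, e} and shift 6 has {d, c, a, f, e}, leaving only b.
Day 4, shift 5: day 4 has {b, d, f, e} and shift 5 has {d, c, f}, leaving only a.
Day 4 already has {b, d, a, f, e} and shift 3 already has {b, d, f}, so day 4, shift 3 must be c.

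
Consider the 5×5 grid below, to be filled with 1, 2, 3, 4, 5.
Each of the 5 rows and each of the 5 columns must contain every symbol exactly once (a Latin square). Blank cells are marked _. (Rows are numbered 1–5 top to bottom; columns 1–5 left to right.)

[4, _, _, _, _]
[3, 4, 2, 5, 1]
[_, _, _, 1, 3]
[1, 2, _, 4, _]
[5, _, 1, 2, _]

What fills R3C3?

Row 1, column 4: row 1 has {4} and column 4 has {1, 2, 4, 5}, leaving only 3.
Row 1, column 3: row 1 has {3, 4} and column 3 has {1, 2}, leaving only 5.
Row 3 already has {1, 3} and column 3 already has {1, 2, 5}, so row 3, column 3 must be 4.

4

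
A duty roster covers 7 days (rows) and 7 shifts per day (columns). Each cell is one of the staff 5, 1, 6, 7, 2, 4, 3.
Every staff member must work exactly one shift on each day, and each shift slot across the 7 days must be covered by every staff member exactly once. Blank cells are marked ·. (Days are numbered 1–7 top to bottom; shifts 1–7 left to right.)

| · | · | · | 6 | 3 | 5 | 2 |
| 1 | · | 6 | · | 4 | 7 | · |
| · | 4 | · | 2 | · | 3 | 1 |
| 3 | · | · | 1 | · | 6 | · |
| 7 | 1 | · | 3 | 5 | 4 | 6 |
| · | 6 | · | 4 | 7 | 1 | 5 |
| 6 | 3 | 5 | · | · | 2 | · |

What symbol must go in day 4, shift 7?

Day 1, shift 1: day 1 has {5, 6, 2, 3} and shift 1 has {1, 6, 7, 3}, leaving only 4.
Day 1, shift 2: day 1 has {5, 6, 2, 4, 3} and shift 2 has {1, 6, 4, 3}, leaving only 7.
Day 1, shift 3: day 1 has {5, 6, 7, 2, 4, 3} and shift 3 has {5, 6}, leaving only 1.
Day 2, shift 4: day 2 has {1, 6, 7, 4} and shift 4 has {1, 6, 2, 4, 3}, leaving only 5.
Day 2, shift 2: day 2 has {5, 1, 6, 7, 4} and shift 2 has {1, 6, 7, 4, 3}, leaving only 2.
Day 2, shift 7: day 2 has {5, 1, 6, 7, 2, 4} and shift 7 has {5, 1, 6, 2}, leaving only 3.
Day 3, shift 1: day 3 has {1, 2, 4, 3} and shift 1 has {1, 6, 7, 4, 3}, leaving only 5.
Day 3, shift 3: day 3 has {5, 1, 2, 4, 3} and shift 3 has {5, 1, 6}, leaving only 7.
Day 3, shift 5: day 3 has {5, 1, 7, 2, 4, 3} and shift 5 has {5, 7, 4, 3}, leaving only 6.
Day 4, shift 2: day 4 has {1, 6, 3} and shift 2 has {1, 6, 7, 2, 4, 3}, leaving only 5.
Day 4, shift 5: day 4 has {5, 1, 6, 3} and shift 5 has {5, 6, 7, 4, 3}, leaving only 2.
Day 4, shift 3: day 4 has {5, 1, 6, 2, 3} and shift 3 has {5, 1, 6, 7}, leaving only 4.
Day 4 already has {5, 1, 6, 2, 4, 3} and shift 7 already has {5, 1, 6, 2, 3}, so day 4, shift 7 must be 7.

7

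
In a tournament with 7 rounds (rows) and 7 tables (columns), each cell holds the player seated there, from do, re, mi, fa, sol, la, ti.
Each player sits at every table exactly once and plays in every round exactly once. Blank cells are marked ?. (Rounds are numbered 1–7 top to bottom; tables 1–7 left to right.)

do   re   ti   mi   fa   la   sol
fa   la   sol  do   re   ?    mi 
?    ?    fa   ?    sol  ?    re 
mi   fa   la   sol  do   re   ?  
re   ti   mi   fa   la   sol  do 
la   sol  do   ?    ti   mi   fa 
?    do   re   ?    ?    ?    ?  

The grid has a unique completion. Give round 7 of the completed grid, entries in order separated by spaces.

Round 7, table 5: round 7 has {do, re} and table 5 has {do, re, fa, sol, la, ti}, leaving only mi.
Round 2, table 6: round 2 has {do, re, mi, fa, sol, la} and table 6 has {re, mi, sol, la}, leaving only ti.
Round 7, table 6: round 7 has {do, re, mi} and table 6 has {re, mi, sol, la, ti}, leaving only fa.
Round 3, table 1: round 3 has {re, fa, sol} and table 1 has {do, re, mi, fa, la}, leaving only ti.
Round 7, table 1: round 7 has {do, re, mi, fa} and table 1 has {do, re, mi, fa, la, ti}, leaving only sol.
Round 3, table 2: round 3 has {re, fa, sol, ti} and table 2 has {do, re, fa, sol, la, ti}, leaving only mi.
Round 3, table 4: round 3 has {re, mi, fa, sol, ti} and table 4 has {do, mi, fa, sol}, leaving only la.
Round 7, table 4: round 7 has {do, re, mi, fa, sol} and table 4 has {do, mi, fa, sol, la}, leaving only ti.
Round 7, table 7: round 7 has {do, re, mi, fa, sol, ti} and table 7 has {do, re, mi, fa, sol}, leaving only la.
So round 7 reads: sol do re ti mi fa la.

sol do re ti mi fa la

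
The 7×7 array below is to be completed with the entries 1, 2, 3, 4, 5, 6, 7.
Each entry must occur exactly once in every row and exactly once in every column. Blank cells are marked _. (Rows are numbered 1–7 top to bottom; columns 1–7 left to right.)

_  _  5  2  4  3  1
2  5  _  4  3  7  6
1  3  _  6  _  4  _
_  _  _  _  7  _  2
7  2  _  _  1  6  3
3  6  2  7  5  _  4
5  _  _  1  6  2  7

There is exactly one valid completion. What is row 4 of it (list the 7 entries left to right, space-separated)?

4 1 6 3 7 5 2

Row 1, column 1: row 1 has {1, 2, 3, 4, 5} and column 1 has {1, 2, 3, 5, 7}, leaving only 6.
Row 4, column 1: row 4 has {2, 7} and column 1 has {1, 2, 3, 5, 6, 7}, leaving only 4.
Row 4, column 2: row 4 has {2, 4, 7} and column 2 has {2, 3, 5, 6}, leaving only 1.
Row 4, column 6: row 4 has {1, 2, 4, 7} and column 6 has {2, 3, 4, 6, 7}, leaving only 5.
Row 4, column 4: row 4 has {1, 2, 4, 5, 7} and column 4 has {1, 2, 4, 6, 7}, leaving only 3.
Row 4, column 3: row 4 has {1, 2, 3, 4, 5, 7} and column 3 has {2, 5}, leaving only 6.
So row 4 reads: 4 1 6 3 7 5 2.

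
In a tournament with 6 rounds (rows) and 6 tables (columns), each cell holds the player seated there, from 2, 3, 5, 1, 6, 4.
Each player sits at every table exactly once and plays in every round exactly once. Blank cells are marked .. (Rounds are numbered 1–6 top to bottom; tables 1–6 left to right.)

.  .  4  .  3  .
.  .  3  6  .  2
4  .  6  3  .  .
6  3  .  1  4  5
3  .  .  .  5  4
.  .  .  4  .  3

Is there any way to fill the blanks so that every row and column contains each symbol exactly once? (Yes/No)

No round or table among the givens repeats a symbol, and propagating forced cells runs into no contradiction.
One valid completion exists (for instance, 1 2 4 5 3 6 / 5 4 3 6 1 2 / 4 5 6 3 2 1 / 6 3 2 1 4 5 / 3 6 1 2 5 4 / 2 1 5 4 6 3).

Yes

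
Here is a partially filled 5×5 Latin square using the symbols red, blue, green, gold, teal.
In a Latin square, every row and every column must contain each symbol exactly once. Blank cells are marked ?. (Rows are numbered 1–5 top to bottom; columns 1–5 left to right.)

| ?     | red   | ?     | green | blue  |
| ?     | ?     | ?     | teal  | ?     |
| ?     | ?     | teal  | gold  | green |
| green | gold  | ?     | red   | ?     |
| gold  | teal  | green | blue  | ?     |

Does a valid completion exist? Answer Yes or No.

No row or column among the givens repeats a symbol, and propagating forced cells runs into no contradiction.
One valid completion exists (for instance, teal red gold green blue / blue green red teal gold / red blue teal gold green / green gold blue red teal / gold teal green blue red).

Yes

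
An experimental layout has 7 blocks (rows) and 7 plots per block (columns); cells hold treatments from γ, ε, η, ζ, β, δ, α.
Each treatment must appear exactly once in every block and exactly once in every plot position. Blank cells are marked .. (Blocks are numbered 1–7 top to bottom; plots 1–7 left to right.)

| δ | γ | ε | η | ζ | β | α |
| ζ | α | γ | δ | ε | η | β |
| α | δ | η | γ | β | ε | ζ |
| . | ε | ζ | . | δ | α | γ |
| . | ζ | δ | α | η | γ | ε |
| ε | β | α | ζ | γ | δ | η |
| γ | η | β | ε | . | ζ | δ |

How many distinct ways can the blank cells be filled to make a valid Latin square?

1

Block 4, plot 1: eliminating its block and plot leaves {η, β}.
Block 4, plot 4: eliminating its block and plot leaves {β}.
Block 5, plot 1: eliminating its block and plot leaves {β}.
Block 7, plot 5: eliminating its block and plot leaves {α}.
Only one assignment across all blanks avoids any block or plot repeat, giving 1 completion.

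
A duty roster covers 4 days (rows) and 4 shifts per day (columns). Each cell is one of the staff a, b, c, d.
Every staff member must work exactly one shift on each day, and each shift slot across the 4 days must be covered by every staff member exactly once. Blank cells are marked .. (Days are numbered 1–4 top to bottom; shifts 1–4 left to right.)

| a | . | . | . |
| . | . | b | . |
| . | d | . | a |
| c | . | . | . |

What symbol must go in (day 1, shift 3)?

d

Day 2, shift 1: day 2 has {b} and shift 1 has {a, c}, leaving only d.
Day 2, shift 4: day 2 has {b, d} and shift 4 has {a}, leaving only c.
Day 2, shift 2: day 2 has {b, c, d} and shift 2 has {d}, leaving only a.
Day 3, shift 1: day 3 has {a, d} and shift 1 has {a, c, d}, leaving only b.
Day 3, shift 3: day 3 has {a, b, d} and shift 3 has {b}, leaving only c.
Day 1 already has {a} and shift 3 already has {b, c}, so day 1, shift 3 must be d.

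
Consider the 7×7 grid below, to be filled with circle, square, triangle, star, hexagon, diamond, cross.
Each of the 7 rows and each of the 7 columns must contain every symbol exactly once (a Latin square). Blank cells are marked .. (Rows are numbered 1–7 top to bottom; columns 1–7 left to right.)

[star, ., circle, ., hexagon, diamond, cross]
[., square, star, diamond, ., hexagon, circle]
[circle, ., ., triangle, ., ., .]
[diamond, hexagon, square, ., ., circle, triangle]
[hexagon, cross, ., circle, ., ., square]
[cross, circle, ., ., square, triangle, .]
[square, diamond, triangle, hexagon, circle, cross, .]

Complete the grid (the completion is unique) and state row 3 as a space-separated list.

circle star cross triangle diamond square hexagon

Row 3, column 2: row 3 has {circle, triangle} and column 2 has {circle, square, hexagon, diamond, cross}, leaving only star.
Row 3, column 6: row 3 has {circle, triangle, star} and column 6 has {circle, triangle, hexagon, diamond, cross}, leaving only square.
Row 1, column 2: row 1 has {circle, star, hexagon, diamond, cross} and column 2 has {circle, square, star, hexagon, diamond, cross}, leaving only triangle.
Row 1, column 4: row 1 has {circle, triangle, star, hexagon, diamond, cross} and column 4 has {circle, triangle, hexagon, diamond}, leaving only square.
Row 2, column 1: row 2 has {circle, square, star, hexagon, diamond} and column 1 has {circle, square, star, hexagon, diamond, cross}, leaving only triangle.
Row 2, column 5: row 2 has {circle, square, triangle, star, hexagon, diamond} and column 5 has {circle, square, hexagon}, leaving only cross.
Row 3, column 5: row 3 has {circle, square, triangle, star} and column 5 has {circle, square, hexagon, cross}, leaving only diamond.
Row 3, column 7: row 3 has {circle, square, triangle, star, diamond} and column 7 has {circle, square, triangle, cross}, leaving only hexagon.
Row 3, column 3: row 3 has {circle, square, triangle, star, hexagon, diamond} and column 3 has {circle, square, triangle, star}, leaving only cross.
So row 3 reads: circle star cross triangle diamond square hexagon.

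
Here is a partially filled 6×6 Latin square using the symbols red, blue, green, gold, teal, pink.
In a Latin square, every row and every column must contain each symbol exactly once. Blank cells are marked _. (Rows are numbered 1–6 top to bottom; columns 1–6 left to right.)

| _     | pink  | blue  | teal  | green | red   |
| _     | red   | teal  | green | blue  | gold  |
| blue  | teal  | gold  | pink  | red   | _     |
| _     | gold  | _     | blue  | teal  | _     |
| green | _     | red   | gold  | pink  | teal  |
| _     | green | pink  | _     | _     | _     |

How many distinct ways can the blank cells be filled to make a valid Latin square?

1

Row 1, column 1: eliminating its row and column leaves {gold}.
Row 2, column 1: eliminating its row and column leaves {pink}.
Row 3, column 6: eliminating its row and column leaves {green}.
Row 4, column 1: eliminating its row and column leaves {red, pink}.
Row 4, column 3: eliminating its row and column leaves {green}.
Row 4, column 6: eliminating its row and column leaves {green, pink}.
Row 5, column 2: eliminating its row and column leaves {blue}.
Row 6, column 1: eliminating its row and column leaves {red, gold, teal}.
Row 6, column 4: eliminating its row and column leaves {red}.
Row 6, column 5: eliminating its row and column leaves {gold}.
Row 6, column 6: eliminating its row and column leaves {blue}.
Only one assignment across all blanks avoids any row or column repeat, giving 1 completion.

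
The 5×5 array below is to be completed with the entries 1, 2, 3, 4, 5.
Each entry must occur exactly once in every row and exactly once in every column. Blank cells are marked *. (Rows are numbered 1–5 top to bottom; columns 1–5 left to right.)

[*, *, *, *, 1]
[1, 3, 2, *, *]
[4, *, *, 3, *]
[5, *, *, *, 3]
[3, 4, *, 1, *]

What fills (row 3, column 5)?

5

Row 1, column 1: row 1 has {1} and column 1 has {1, 3, 4, 5}, leaving only 2.
Row 1, column 2: row 1 has {1, 2} and column 2 has {3, 4}, leaving only 5.
Row 1, column 4: row 1 has {1, 2, 5} and column 4 has {1, 3}, leaving only 4.
Row 1, column 3: row 1 has {1, 2, 4, 5} and column 3 has {2}, leaving only 3.
Row 2, column 4: row 2 has {1, 2, 3} and column 4 has {1, 3, 4}, leaving only 5.
Row 2, column 5: row 2 has {1, 2, 3, 5} and column 5 has {1, 3}, leaving only 4.
Row 4, column 4: row 4 has {3, 5} and column 4 has {1, 3, 4, 5}, leaving only 2.
Row 4, column 2: row 4 has {2, 3, 5} and column 2 has {3, 4, 5}, leaving only 1.
Row 3, column 2: row 3 has {3, 4} and column 2 has {1, 3, 4, 5}, leaving only 2.
Row 3 already has {2, 3, 4} and column 5 already has {1, 3, 4}, so row 3, column 5 must be 5.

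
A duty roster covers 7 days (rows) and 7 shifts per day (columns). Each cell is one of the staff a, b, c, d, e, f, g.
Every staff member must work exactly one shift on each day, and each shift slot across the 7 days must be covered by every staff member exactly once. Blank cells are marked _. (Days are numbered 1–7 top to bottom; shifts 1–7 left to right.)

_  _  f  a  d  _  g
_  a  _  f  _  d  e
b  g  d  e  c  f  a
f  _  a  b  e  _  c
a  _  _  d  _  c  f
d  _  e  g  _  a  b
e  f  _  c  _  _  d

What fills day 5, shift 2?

e

Day 1, shift 1: day 1 has {a, d, f, g} and shift 1 has {a, b, d, e, f}, leaving only c.
Day 2, shift 1: day 2 has {a, d, e, f} and shift 1 has {a, b, c, d, e, f}, leaving only g.
Day 2, shift 5: day 2 has {a, d, e, f, g} and shift 5 has {c, d, e}, leaving only b.
Day 2, shift 3: day 2 has {a, b, d, e, f, g} and shift 3 has {a, d, e, f}, leaving only c.
Day 4, shift 2: day 4 has {a, b, c, e, f} and shift 2 has {a, f, g}, leaving only d.
Day 4, shift 6: day 4 has {a, b, c, d, e, f} and shift 6 has {a, c, d, f}, leaving only g.
Day 5, shift 5: day 5 has {a, c, d, f} and shift 5 has {b, c, d, e}, leaving only g.
Day 5, shift 3: day 5 has {a, c, d, f, g} and shift 3 has {a, c, d, e, f}, leaving only b.
Day 5 already has {a, b, c, d, f, g} and shift 2 already has {a, d, f, g}, so day 5, shift 2 must be e.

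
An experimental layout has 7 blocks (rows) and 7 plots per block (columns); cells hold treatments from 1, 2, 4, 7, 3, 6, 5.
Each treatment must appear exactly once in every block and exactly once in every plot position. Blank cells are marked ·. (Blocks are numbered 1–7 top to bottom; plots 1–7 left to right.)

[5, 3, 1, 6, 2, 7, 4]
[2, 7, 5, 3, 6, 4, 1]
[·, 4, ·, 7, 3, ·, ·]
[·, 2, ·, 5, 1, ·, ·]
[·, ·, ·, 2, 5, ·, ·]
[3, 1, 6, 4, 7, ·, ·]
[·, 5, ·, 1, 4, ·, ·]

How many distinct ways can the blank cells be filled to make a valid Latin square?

8

Block 3, plot 1: eliminating its block and plot leaves {1, 6}.
Block 3, plot 3: eliminating its block and plot leaves {2}.
Block 3, plot 6: eliminating its block and plot leaves {1, 2, 6, 5}.
Block 3, plot 7: eliminating its block and plot leaves {2, 6, 5}.
Block 4, plot 1: eliminating its block and plot leaves {4, 7, 6}.
Block 4, plot 3: eliminating its block and plot leaves {4, 7, 3}.
Block 4, plot 6: eliminating its block and plot leaves {3, 6}.
Block 4, plot 7: eliminating its block and plot leaves {7, 3, 6}.
Block 5, plot 1: eliminating its block and plot leaves {1, 4, 7, 6}.
Block 5, plot 2: eliminating its block and plot leaves {6}.
Block 5, plot 3: eliminating its block and plot leaves {4, 7, 3}.
Block 5, plot 6: eliminating its block and plot leaves {1, 3, 6}.
Block 5, plot 7: eliminating its block and plot leaves {7, 3, 6}.
Block 6, plot 6: eliminating its block and plot leaves {2, 5}.
Block 6, plot 7: eliminating its block and plot leaves {2, 5}.
Block 7, plot 1: eliminating its block and plot leaves {7, 6}.
Block 7, plot 3: eliminating its block and plot leaves {2, 7, 3}.
Block 7, plot 6: eliminating its block and plot leaves {2, 3, 6}.
Block 7, plot 7: eliminating its block and plot leaves {2, 7, 3, 6}.
Enumerating the assignments across these blanks that avoid any block or plot repeat gives 8 completions.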